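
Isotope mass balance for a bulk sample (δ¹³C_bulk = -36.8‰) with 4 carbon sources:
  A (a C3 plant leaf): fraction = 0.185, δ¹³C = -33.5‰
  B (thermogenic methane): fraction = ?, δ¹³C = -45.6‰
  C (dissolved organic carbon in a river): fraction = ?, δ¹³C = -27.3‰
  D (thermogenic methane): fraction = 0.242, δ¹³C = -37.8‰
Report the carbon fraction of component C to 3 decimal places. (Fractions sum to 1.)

0.255

Let f_C and f_B be the unknown fractions; fractions sum to 1 so f_C + f_B = 0.573.
Mass balance: Σ fᵢ·δᵢ = δ_bulk ⇒ f_C·(-27.3) + f_B·(-45.6) = -36.8 − (-15.345) = -21.455
Substitute f_B = 0.573 − f_C:
f_C·(-27.3 − -45.6) = -21.455 − 0.573×(-45.6) = 4.674
f_C = 4.674 / 18.3 = 0.2554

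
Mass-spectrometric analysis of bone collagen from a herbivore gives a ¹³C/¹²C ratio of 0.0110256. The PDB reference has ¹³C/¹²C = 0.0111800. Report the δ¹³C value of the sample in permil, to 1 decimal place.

δ¹³C = (R_sample / R_standard − 1) × 1000
R_sample / R_standard = 0.0110256 / 0.0111800 = 0.986190
δ¹³C = (0.986190 − 1) × 1000 = -13.81 permil

-13.8 permil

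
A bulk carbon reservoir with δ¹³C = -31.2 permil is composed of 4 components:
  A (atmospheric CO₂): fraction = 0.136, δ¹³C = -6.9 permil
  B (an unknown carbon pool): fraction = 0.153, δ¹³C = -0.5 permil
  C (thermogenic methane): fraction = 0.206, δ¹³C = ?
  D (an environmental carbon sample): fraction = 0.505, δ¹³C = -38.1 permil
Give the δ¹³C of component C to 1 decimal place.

Isotope mass balance: δ_bulk = Σ fᵢ·δᵢ.
-31.2 = 0.136×(-6.9) + 0.153×(-0.5) + 0.206×δ_C + 0.505×(-38.1)
0.206·δ_C = -31.2 − (-20.255) = -10.945
δ_C = -10.945 / 0.206 = -53.13 permil

-53.1 permil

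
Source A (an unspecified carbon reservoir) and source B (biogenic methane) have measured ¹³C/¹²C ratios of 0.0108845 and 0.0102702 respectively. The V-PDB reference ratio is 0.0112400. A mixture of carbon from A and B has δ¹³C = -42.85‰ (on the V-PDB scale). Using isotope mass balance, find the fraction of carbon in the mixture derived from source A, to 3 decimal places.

δ_A = (0.0108845/0.0112400 − 1)×1000 = (0.968372 − 1)×1000 = -31.628‰
δ_B = (0.0102702/0.0112400 − 1)×1000 = (0.913719 − 1)×1000 = -86.281‰
f_A = (δ_mix − δ_B)/(δ_A − δ_B) = (-42.85 − (-86.281))/(-31.628 − (-86.281))
f_A = 43.431 / 54.653 = 0.7947

0.795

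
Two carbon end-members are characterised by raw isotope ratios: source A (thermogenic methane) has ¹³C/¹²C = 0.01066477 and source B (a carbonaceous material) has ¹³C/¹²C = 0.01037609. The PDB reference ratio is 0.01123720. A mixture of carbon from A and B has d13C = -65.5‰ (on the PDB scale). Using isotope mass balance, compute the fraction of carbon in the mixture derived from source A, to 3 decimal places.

0.433

δ_A = (0.01066477/0.01123720 − 1)×1000 = (0.949059 − 1)×1000 = -50.941‰
δ_B = (0.01037609/0.01123720 − 1)×1000 = (0.923370 − 1)×1000 = -76.630‰
f_A = (δ_mix − δ_B)/(δ_A − δ_B) = (-65.5 − (-76.630))/(-50.941 − (-76.630))
f_A = 11.130 / 25.690 = 0.4333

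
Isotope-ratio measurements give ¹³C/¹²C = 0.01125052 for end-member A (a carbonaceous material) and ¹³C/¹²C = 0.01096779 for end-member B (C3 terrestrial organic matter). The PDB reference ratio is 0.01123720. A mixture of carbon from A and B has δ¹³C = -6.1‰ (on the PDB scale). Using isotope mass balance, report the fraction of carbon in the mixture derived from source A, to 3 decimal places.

0.710

δ_A = (0.01125052/0.01123720 − 1)×1000 = (1.001185 − 1)×1000 = 1.185‰
δ_B = (0.01096779/0.01123720 − 1)×1000 = (0.976025 − 1)×1000 = -23.975‰
f_A = (δ_mix − δ_B)/(δ_A − δ_B) = (-6.1 − (-23.975))/(1.185 − (-23.975))
f_A = 17.875 / 25.160 = 0.7104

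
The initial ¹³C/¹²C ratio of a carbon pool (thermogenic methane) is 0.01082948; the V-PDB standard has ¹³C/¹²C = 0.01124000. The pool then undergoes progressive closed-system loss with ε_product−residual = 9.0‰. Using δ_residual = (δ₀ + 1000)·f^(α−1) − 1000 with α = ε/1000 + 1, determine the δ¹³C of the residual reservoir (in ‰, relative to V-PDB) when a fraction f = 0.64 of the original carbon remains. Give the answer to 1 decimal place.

-40.4‰

δ₀ = (0.01082948/0.01124000 − 1)×1000 = (0.963477 − 1)×1000 = -36.523‰
α − 1 = ε/1000 = 0.0090
f^(α−1) = 0.64^(0.0090) = 0.995991
δ_res = (-36.523 + 1000) × 0.995991 − 1000 = 959.615 − 1000 = -40.39‰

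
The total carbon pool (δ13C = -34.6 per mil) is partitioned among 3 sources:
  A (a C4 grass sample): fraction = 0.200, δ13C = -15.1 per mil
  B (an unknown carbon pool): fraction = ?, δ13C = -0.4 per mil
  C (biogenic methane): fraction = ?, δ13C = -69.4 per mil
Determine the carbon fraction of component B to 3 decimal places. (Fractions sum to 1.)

0.347

Let f_B and f_C be the unknown fractions; fractions sum to 1 so f_B + f_C = 0.800.
Mass balance: Σ fᵢ·δᵢ = δ_bulk ⇒ f_B·(-0.4) + f_C·(-69.4) = -34.6 − (-3.020) = -31.580
Substitute f_C = 0.800 − f_B:
f_B·(-0.4 − -69.4) = -31.580 − 0.800×(-69.4) = 23.940
f_B = 23.940 / 69.0 = 0.3470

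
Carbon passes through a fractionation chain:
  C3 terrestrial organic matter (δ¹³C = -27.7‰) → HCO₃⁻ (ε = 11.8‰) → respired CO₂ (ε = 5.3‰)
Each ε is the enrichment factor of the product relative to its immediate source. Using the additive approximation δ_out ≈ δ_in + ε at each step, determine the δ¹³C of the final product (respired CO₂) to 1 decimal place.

-10.6‰

step 1: δ ≈ -27.7 + (11.8) = -15.9‰
step 2: δ ≈ -15.9 + (5.3) = -10.6‰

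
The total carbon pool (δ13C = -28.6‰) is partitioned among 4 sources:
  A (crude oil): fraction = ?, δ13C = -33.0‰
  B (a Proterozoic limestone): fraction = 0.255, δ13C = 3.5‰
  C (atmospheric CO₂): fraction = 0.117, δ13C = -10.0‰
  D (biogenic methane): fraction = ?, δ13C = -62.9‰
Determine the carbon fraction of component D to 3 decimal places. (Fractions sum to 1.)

Let f_D and f_A be the unknown fractions; fractions sum to 1 so f_D + f_A = 0.628.
Mass balance: Σ fᵢ·δᵢ = δ_bulk ⇒ f_D·(-62.9) + f_A·(-33.0) = -28.6 − (-0.278) = -28.323
Substitute f_A = 0.628 − f_D:
f_D·(-62.9 − -33.0) = -28.323 − 0.628×(-33.0) = -7.599
f_D = -7.599 / -29.9 = 0.2541

0.254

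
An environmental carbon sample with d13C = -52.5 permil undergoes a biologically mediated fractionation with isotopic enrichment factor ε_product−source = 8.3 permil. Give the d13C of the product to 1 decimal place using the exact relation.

-44.6 permil

To first order, δ_product ≈ δ_source + ε = -44.2 permil.
Exactly, δ_product = (δ_source + 1000)·(ε/1000 + 1) − 1000.
δ_product = (-52.5 + 1000) × (8.3/1000 + 1) − 1000
δ_product = -44.64 permil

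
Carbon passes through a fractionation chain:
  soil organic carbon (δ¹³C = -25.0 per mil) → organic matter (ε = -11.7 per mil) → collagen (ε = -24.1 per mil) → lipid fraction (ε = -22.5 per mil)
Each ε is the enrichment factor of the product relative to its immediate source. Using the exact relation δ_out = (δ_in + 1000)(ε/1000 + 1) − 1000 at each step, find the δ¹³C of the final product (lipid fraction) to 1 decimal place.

-80.8 per mil

step 1: δ = (-25.00 + 1000)·(-11.7/1000 + 1) − 1000 = -36.41 per mil
step 2: δ = (-36.41 + 1000)·(-24.1/1000 + 1) − 1000 = -59.63 per mil
step 3: δ = (-59.63 + 1000)·(-22.5/1000 + 1) − 1000 = -80.79 per mil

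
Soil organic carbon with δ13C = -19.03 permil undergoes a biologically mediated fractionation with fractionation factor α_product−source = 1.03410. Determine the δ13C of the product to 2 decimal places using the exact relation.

14.42 permil

δ_product = (δ_source + 1000)·α − 1000
δ_product = (-19.03 + 1000) × 1.03410 − 1000
δ_product = 1014.421 − 1000 = 14.421 permil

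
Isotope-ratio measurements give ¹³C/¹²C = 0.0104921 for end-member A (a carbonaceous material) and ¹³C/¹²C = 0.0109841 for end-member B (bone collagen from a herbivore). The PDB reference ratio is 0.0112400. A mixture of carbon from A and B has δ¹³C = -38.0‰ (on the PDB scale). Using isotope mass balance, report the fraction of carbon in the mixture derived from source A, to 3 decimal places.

0.348

δ_A = (0.0104921/0.0112400 − 1)×1000 = (0.933461 − 1)×1000 = -66.539‰
δ_B = (0.0109841/0.0112400 − 1)×1000 = (0.977233 − 1)×1000 = -22.767‰
f_A = (δ_mix − δ_B)/(δ_A − δ_B) = (-38.0 − (-22.767))/(-66.539 − (-22.767))
f_A = -15.233 / -43.772 = 0.3480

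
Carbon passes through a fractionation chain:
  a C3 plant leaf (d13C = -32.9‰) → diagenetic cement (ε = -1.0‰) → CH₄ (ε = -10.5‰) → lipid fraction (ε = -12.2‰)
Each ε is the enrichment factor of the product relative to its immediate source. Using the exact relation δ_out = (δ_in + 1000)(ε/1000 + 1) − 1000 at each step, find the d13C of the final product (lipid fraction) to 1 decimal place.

step 1: δ = (-32.90 + 1000)·(-1.0/1000 + 1) − 1000 = -33.87‰
step 2: δ = (-33.87 + 1000)·(-10.5/1000 + 1) − 1000 = -44.01‰
step 3: δ = (-44.01 + 1000)·(-12.2/1000 + 1) − 1000 = -55.67‰

-55.7‰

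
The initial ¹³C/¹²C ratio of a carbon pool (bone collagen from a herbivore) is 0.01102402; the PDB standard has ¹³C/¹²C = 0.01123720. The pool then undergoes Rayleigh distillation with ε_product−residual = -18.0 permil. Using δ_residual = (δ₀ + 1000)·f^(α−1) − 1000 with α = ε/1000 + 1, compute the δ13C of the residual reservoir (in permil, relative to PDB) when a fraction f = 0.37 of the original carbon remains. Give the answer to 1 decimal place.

-1.3 permil

δ₀ = (0.01102402/0.01123720 − 1)×1000 = (0.981029 − 1)×1000 = -18.971 permil
α − 1 = ε/1000 = -0.0180
f^(α−1) = 0.37^(-0.0180) = 1.018058
δ_res = (-18.971 + 1000) × 1.018058 − 1000 = 998.744 − 1000 = -1.26 permil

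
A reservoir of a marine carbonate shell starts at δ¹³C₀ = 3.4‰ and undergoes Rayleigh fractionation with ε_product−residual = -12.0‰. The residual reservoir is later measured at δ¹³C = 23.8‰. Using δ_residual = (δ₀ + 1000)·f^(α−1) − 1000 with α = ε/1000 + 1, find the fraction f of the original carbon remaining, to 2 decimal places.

α − 1 = ε/1000 = -0.0120
(δ_res + 1000)/(δ₀ + 1000) = (23.8 + 1000)/(3.4 + 1000) = 1023.8/1003.4 = 1.020331
f = 1.020331^(1/-0.0120) = exp(ln(1.020331)/-0.0120) = exp(0.02013/-0.0120)
f = exp(-1.6772) = 0.1869

0.19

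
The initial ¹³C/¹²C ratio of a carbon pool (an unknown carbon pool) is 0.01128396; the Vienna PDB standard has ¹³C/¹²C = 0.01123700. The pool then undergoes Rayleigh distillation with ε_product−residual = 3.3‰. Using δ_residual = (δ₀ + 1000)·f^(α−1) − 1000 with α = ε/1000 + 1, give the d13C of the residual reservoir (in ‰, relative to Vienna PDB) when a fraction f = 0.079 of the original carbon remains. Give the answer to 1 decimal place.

-4.2‰

δ₀ = (0.01128396/0.01123700 − 1)×1000 = (1.004179 − 1)×1000 = 4.179‰
α − 1 = ε/1000 = 0.0033
f^(α−1) = 0.079^(0.0033) = 0.991659
δ_res = (4.179 + 1000) × 0.991659 − 1000 = 995.803 − 1000 = -4.20‰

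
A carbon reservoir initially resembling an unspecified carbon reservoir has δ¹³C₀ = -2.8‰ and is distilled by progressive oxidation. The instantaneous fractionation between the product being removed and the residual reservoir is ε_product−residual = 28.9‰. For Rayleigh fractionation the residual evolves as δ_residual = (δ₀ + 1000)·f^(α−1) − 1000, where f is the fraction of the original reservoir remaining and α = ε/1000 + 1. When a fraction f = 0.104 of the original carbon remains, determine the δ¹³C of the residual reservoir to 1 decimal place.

Rayleigh residual: δ_res = (δ₀ + 1000)·f^(α−1) − 1000
α = ε/1000 + 1 = 1.02890, so α − 1 = 0.02890
f^(α−1) = 0.104^(0.02890) = 0.936682
δ_res = (-2.8 + 1000) × 0.936682 − 1000 = 934.059 − 1000 = -65.94‰

-65.9‰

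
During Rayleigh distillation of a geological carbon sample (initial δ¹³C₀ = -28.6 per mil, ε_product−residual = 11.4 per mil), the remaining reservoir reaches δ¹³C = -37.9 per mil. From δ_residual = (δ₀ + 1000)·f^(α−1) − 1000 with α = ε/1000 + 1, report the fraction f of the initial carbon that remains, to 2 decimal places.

α − 1 = ε/1000 = 0.0114
(δ_res + 1000)/(δ₀ + 1000) = (-37.9 + 1000)/(-28.6 + 1000) = 962.1/971.4 = 0.990426
f = 0.990426^(1/0.0114) = exp(ln(0.990426)/0.0114) = exp(-0.00962/0.0114)
f = exp(-0.8439) = 0.4300

0.43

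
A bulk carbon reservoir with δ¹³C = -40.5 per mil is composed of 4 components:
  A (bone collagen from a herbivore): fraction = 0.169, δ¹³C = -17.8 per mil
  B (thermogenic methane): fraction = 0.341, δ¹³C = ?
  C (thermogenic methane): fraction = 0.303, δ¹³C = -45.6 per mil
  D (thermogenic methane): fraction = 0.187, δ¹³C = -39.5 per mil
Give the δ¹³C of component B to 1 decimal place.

-47.8 per mil

Isotope mass balance: δ_bulk = Σ fᵢ·δᵢ.
-40.5 = 0.169×(-17.8) + 0.341×δ_B + 0.303×(-45.6) + 0.187×(-39.5)
0.341·δ_B = -40.5 − (-24.212) = -16.288
δ_B = -16.288 / 0.341 = -47.77 per mil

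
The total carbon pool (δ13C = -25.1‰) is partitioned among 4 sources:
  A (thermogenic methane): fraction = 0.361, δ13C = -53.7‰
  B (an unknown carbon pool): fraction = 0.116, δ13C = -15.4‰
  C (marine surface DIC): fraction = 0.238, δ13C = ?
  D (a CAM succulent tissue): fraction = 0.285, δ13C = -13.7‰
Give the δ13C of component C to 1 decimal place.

Isotope mass balance: δ_bulk = Σ fᵢ·δᵢ.
-25.1 = 0.361×(-53.7) + 0.116×(-15.4) + 0.238×δ_C + 0.285×(-13.7)
0.238·δ_C = -25.1 − (-25.077) = -0.023
δ_C = -0.023 / 0.238 = -0.10‰

-0.1‰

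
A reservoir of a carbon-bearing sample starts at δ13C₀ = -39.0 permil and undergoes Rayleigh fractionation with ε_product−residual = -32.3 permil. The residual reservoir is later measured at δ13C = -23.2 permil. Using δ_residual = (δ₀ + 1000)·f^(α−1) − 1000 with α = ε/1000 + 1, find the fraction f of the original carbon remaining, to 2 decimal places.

α − 1 = ε/1000 = -0.0323
(δ_res + 1000)/(δ₀ + 1000) = (-23.2 + 1000)/(-39.0 + 1000) = 976.8/961.0 = 1.016441
f = 1.016441^(1/-0.0323) = exp(ln(1.016441)/-0.0323) = exp(0.01631/-0.0323)
f = exp(-0.5049) = 0.6036

0.60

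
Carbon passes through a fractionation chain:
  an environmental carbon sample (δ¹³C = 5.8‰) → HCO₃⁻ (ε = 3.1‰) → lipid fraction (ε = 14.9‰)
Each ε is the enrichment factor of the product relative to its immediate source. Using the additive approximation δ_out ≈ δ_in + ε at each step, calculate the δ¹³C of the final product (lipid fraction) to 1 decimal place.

23.8‰

step 1: δ ≈ 5.8 + (3.1) = 8.9‰
step 2: δ ≈ 8.9 + (14.9) = 23.8‰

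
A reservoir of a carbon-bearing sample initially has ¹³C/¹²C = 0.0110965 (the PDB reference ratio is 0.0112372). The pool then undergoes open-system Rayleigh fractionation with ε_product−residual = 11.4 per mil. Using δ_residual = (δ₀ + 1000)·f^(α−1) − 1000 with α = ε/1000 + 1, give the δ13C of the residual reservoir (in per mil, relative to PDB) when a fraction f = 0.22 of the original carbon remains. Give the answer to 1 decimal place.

δ₀ = (0.0110965/0.0112372 − 1)×1000 = (0.987479 − 1)×1000 = -12.521 per mil
α − 1 = ε/1000 = 0.0114
f^(α−1) = 0.22^(0.0114) = 0.982887
δ_res = (-12.521 + 1000) × 0.982887 − 1000 = 970.580 − 1000 = -29.42 per mil

-29.4 per mil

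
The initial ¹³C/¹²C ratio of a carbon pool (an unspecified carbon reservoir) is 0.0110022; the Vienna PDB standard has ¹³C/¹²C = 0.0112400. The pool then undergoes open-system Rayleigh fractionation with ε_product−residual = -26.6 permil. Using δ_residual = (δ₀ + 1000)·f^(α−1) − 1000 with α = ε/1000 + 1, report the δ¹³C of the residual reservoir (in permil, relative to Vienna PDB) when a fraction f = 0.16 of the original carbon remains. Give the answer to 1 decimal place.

27.7 permil

δ₀ = (0.0110022/0.0112400 − 1)×1000 = (0.978843 − 1)×1000 = -21.157 permil
α − 1 = ε/1000 = -0.0266
f^(α−1) = 0.16^(-0.0266) = 1.049954
δ_res = (-21.157 + 1000) × 1.049954 − 1000 = 1027.741 − 1000 = 27.74 permil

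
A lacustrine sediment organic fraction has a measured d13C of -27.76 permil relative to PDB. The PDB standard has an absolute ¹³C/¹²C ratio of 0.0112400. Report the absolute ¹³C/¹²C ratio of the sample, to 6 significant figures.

R_sample = R_standard × (d13C/1000 + 1)
R_sample = 0.0112400 × (-27.76/1000 + 1) = 0.0112400 × 0.972240
R_sample = 0.0109280

0.0109280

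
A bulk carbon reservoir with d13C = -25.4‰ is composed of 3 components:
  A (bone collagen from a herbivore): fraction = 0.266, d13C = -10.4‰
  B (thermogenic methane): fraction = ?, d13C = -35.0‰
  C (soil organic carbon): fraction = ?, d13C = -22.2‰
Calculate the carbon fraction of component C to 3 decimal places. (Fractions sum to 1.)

Let f_C and f_B be the unknown fractions; fractions sum to 1 so f_C + f_B = 0.734.
Mass balance: Σ fᵢ·δᵢ = δ_bulk ⇒ f_C·(-22.2) + f_B·(-35.0) = -25.4 − (-2.766) = -22.634
Substitute f_B = 0.734 − f_C:
f_C·(-22.2 − -35.0) = -22.634 − 0.734×(-35.0) = 3.056
f_C = 3.056 / 12.8 = 0.2388

0.239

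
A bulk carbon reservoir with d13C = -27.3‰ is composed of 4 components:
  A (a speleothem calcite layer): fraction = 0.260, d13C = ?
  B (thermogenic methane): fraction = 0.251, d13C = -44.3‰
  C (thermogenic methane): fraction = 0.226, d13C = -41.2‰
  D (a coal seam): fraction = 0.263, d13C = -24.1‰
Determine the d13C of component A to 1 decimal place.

Isotope mass balance: δ_bulk = Σ fᵢ·δᵢ.
-27.3 = 0.260×δ_A + 0.251×(-44.3) + 0.226×(-41.2) + 0.263×(-24.1)
0.260·δ_A = -27.3 − (-26.769) = -0.531
δ_A = -0.531 / 0.260 = -2.04‰

-2.0‰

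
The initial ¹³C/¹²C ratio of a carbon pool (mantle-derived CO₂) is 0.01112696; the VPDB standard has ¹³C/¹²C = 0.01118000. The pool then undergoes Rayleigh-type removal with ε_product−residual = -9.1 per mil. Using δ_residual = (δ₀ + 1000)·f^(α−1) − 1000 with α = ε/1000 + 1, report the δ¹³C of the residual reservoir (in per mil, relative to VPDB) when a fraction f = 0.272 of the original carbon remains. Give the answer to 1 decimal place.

δ₀ = (0.01112696/0.01118000 − 1)×1000 = (0.995256 − 1)×1000 = -4.744 per mil
α − 1 = ε/1000 = -0.0091
f^(α−1) = 0.272^(-0.0091) = 1.011918
δ_res = (-4.744 + 1000) × 1.011918 − 1000 = 1007.118 − 1000 = 7.12 per mil

7.1 per mil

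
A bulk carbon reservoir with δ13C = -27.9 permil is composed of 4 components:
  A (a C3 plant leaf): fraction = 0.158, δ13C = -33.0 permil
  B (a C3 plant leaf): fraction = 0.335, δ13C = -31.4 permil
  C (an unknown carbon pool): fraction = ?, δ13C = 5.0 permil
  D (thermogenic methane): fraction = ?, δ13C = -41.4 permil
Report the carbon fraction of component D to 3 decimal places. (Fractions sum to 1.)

Let f_D and f_C be the unknown fractions; fractions sum to 1 so f_D + f_C = 0.507.
Mass balance: Σ fᵢ·δᵢ = δ_bulk ⇒ f_D·(-41.4) + f_C·(5.0) = -27.9 − (-15.733) = -12.167
Substitute f_C = 0.507 − f_D:
f_D·(-41.4 − 5.0) = -12.167 − 0.507×(5.0) = -14.702
f_D = -14.702 / -46.4 = 0.3169

0.317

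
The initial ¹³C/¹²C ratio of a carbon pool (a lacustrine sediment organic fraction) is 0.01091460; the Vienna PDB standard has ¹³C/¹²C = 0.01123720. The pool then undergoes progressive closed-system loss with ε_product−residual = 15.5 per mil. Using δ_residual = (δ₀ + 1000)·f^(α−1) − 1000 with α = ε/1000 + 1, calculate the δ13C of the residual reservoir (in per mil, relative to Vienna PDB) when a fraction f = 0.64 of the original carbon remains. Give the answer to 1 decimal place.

δ₀ = (0.01091460/0.01123720 − 1)×1000 = (0.971292 − 1)×1000 = -28.708 per mil
α − 1 = ε/1000 = 0.0155
f^(α−1) = 0.64^(0.0155) = 0.993106
δ_res = (-28.708 + 1000) × 0.993106 − 1000 = 964.596 − 1000 = -35.40 per mil

-35.4 per mil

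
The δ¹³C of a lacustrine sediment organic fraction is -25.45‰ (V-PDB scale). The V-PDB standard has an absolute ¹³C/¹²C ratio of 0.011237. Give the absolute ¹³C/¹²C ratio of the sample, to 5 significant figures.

0.010951

R_sample = R_standard × (δ¹³C/1000 + 1)
R_sample = 0.011237 × (-25.45/1000 + 1) = 0.011237 × 0.974550
R_sample = 0.0109510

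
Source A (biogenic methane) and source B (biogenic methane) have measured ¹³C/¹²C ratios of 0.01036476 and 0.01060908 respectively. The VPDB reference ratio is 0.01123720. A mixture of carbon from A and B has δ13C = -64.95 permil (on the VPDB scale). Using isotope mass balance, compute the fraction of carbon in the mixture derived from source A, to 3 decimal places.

0.416

δ_A = (0.01036476/0.01123720 − 1)×1000 = (0.922361 − 1)×1000 = -77.639 permil
δ_B = (0.01060908/0.01123720 − 1)×1000 = (0.944104 − 1)×1000 = -55.896 permil
f_A = (δ_mix − δ_B)/(δ_A − δ_B) = (-64.95 − (-55.896))/(-77.639 − (-55.896))
f_A = -9.054 / -21.742 = 0.4164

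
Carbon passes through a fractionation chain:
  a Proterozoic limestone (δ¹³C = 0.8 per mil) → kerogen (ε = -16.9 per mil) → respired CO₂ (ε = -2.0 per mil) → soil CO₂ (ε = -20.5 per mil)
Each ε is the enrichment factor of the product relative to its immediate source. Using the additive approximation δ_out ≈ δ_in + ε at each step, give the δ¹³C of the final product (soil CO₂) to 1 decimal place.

step 1: δ ≈ 0.8 + (-16.9) = -16.1 per mil
step 2: δ ≈ -16.1 + (-2.0) = -18.1 per mil
step 3: δ ≈ -18.1 + (-20.5) = -38.6 per mil

-38.6 per mil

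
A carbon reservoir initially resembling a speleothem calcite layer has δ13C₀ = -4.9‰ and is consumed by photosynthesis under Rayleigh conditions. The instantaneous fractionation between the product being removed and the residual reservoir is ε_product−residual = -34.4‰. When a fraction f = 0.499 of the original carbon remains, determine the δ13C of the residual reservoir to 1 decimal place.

19.2‰

Rayleigh residual: δ_res = (δ₀ + 1000)·f^(α−1) − 1000
α = ε/1000 + 1 = 0.96560, so α − 1 = -0.03440
f^(α−1) = 0.499^(-0.03440) = 1.024201
δ_res = (-4.9 + 1000) × 1.024201 − 1000 = 1019.183 − 1000 = 19.18‰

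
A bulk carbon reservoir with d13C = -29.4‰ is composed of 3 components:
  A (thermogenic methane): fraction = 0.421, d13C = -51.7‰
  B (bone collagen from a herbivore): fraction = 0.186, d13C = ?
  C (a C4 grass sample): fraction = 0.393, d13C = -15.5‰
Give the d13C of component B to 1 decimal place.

-8.3‰

Isotope mass balance: δ_bulk = Σ fᵢ·δᵢ.
-29.4 = 0.421×(-51.7) + 0.186×δ_B + 0.393×(-15.5)
0.186·δ_B = -29.4 − (-27.857) = -1.543
δ_B = -1.543 / 0.186 = -8.29‰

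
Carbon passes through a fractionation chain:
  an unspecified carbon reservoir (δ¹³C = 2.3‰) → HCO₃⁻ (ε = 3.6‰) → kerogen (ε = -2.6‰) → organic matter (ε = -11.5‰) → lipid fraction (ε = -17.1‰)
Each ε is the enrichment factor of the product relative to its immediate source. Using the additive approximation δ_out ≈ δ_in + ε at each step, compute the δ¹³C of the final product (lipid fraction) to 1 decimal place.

-25.3‰

step 1: δ ≈ 2.3 + (3.6) = 5.9‰
step 2: δ ≈ 5.9 + (-2.6) = 3.3‰
step 3: δ ≈ 3.3 + (-11.5) = -8.2‰
step 4: δ ≈ -8.2 + (-17.1) = -25.3‰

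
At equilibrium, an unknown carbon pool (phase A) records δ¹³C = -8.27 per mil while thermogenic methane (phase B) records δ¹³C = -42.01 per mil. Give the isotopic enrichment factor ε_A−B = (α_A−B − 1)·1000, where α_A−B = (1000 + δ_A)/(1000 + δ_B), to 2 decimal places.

α_A−B = (1000 + -8.27) / (1000 + -42.01) = 991.73 / 957.99 = 1.035220
ε_A−B = (1.035220 − 1) × 1000 = 35.220 per mil
(The approximation ε ≈ δ_A − δ_B would give 33.74 per mil.)

35.22 per mil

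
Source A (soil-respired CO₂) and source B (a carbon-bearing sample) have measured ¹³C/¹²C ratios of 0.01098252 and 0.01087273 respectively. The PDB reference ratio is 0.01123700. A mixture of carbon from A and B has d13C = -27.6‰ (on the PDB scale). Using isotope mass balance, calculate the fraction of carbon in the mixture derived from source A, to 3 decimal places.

0.493

δ_A = (0.01098252/0.01123700 − 1)×1000 = (0.977353 − 1)×1000 = -22.647‰
δ_B = (0.01087273/0.01123700 − 1)×1000 = (0.967583 − 1)×1000 = -32.417‰
f_A = (δ_mix − δ_B)/(δ_A − δ_B) = (-27.6 − (-32.417))/(-22.647 − (-32.417))
f_A = 4.817 / 9.770 = 0.4930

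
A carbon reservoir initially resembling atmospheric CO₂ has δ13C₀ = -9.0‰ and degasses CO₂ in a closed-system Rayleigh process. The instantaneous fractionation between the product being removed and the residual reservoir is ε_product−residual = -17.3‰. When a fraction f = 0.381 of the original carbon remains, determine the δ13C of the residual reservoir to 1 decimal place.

7.7‰

Rayleigh residual: δ_res = (δ₀ + 1000)·f^(α−1) − 1000
α = ε/1000 + 1 = 0.98270, so α − 1 = -0.01730
f^(α−1) = 0.381^(-0.01730) = 1.016834
δ_res = (-9.0 + 1000) × 1.016834 − 1000 = 1007.682 − 1000 = 7.68‰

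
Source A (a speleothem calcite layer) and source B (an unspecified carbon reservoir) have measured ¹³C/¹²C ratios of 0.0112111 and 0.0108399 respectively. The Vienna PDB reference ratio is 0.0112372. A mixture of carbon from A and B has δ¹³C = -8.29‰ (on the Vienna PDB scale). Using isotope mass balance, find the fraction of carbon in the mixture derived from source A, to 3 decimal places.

0.819

δ_A = (0.0112111/0.0112372 − 1)×1000 = (0.997677 − 1)×1000 = -2.323‰
δ_B = (0.0108399/0.0112372 − 1)×1000 = (0.964644 − 1)×1000 = -35.356‰
f_A = (δ_mix − δ_B)/(δ_A − δ_B) = (-8.29 − (-35.356))/(-2.323 − (-35.356))
f_A = 27.066 / 33.033 = 0.8194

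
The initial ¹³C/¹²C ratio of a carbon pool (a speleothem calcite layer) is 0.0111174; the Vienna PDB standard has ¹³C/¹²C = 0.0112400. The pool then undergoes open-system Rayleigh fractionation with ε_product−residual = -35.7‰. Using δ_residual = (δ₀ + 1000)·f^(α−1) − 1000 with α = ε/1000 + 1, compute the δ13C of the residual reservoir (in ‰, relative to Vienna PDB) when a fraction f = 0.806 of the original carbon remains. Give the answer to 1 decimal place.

δ₀ = (0.0111174/0.0112400 − 1)×1000 = (0.989093 − 1)×1000 = -10.907‰
α − 1 = ε/1000 = -0.0357
f^(α−1) = 0.806^(-0.0357) = 1.007729
δ_res = (-10.907 + 1000) × 1.007729 − 1000 = 996.737 − 1000 = -3.26‰

-3.3‰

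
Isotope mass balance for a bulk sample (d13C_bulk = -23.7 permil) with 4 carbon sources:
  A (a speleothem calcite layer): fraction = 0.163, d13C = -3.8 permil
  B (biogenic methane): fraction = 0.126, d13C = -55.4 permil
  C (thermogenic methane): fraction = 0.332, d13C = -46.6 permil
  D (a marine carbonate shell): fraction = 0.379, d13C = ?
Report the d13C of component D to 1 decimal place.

-1.7 permil

Isotope mass balance: δ_bulk = Σ fᵢ·δᵢ.
-23.7 = 0.163×(-3.8) + 0.126×(-55.4) + 0.332×(-46.6) + 0.379×δ_D
0.379·δ_D = -23.7 − (-23.071) = -0.629
δ_D = -0.629 / 0.379 = -1.66 permil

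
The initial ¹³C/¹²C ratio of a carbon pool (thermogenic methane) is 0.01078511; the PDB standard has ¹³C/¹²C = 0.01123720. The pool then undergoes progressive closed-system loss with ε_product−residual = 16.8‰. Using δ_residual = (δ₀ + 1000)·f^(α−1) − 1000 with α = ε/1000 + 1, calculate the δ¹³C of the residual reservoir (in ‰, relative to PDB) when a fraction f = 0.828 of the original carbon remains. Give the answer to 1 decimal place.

δ₀ = (0.01078511/0.01123720 − 1)×1000 = (0.959768 − 1)×1000 = -40.232‰
α − 1 = ε/1000 = 0.0168
f^(α−1) = 0.828^(0.0168) = 0.996834
δ_res = (-40.232 + 1000) × 0.996834 − 1000 = 956.730 − 1000 = -43.27‰

-43.3‰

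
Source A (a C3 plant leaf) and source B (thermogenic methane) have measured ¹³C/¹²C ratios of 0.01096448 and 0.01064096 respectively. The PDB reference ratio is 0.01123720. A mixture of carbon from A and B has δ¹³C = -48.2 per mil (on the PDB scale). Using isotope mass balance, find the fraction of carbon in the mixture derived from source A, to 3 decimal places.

0.169

δ_A = (0.01096448/0.01123720 − 1)×1000 = (0.975731 − 1)×1000 = -24.269 per mil
δ_B = (0.01064096/0.01123720 − 1)×1000 = (0.946941 − 1)×1000 = -53.059 per mil
f_A = (δ_mix − δ_B)/(δ_A − δ_B) = (-48.2 − (-53.059))/(-24.269 − (-53.059))
f_A = 4.859 / 28.790 = 0.1688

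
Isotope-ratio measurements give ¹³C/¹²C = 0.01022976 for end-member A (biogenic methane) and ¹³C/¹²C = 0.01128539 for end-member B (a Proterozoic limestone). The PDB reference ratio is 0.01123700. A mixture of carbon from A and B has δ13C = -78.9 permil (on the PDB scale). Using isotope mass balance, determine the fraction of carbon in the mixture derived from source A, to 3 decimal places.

0.886

δ_A = (0.01022976/0.01123700 − 1)×1000 = (0.910364 − 1)×1000 = -89.636 permil
δ_B = (0.01128539/0.01123700 − 1)×1000 = (1.004306 − 1)×1000 = 4.306 permil
f_A = (δ_mix − δ_B)/(δ_A − δ_B) = (-78.9 − (4.306))/(-89.636 − (4.306))
f_A = -83.206 / -93.942 = 0.8857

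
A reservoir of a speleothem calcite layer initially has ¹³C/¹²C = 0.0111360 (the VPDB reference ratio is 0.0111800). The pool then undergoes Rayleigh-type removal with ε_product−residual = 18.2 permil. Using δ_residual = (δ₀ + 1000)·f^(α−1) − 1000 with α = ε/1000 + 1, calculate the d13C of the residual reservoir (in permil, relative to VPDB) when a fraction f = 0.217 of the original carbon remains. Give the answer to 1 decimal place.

δ₀ = (0.0111360/0.0111800 − 1)×1000 = (0.996064 − 1)×1000 = -3.936 permil
α − 1 = ε/1000 = 0.0182
f^(α−1) = 0.217^(0.0182) = 0.972576
δ_res = (-3.936 + 1000) × 0.972576 − 1000 = 968.748 − 1000 = -31.25 permil

-31.3 permil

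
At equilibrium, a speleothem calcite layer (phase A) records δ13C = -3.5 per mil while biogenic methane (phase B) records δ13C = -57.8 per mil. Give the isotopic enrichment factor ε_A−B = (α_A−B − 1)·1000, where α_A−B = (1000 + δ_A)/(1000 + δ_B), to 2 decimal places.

57.63 per mil

α_A−B = (1000 + -3.5) / (1000 + -57.8) = 996.5 / 942.2 = 1.057631
ε_A−B = (1.057631 − 1) × 1000 = 57.631 per mil
(The approximation ε ≈ δ_A − δ_B would give 54.3 per mil.)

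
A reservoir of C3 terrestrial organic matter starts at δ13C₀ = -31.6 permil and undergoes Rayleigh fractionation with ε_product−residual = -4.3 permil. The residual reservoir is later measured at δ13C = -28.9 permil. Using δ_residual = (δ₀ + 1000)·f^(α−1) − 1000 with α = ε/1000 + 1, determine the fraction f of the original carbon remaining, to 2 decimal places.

α − 1 = ε/1000 = -0.0043
(δ_res + 1000)/(δ₀ + 1000) = (-28.9 + 1000)/(-31.6 + 1000) = 971.1/968.4 = 1.002788
f = 1.002788^(1/-0.0043) = exp(ln(1.002788)/-0.0043) = exp(0.00278/-0.0043)
f = exp(-0.6475) = 0.5234

0.52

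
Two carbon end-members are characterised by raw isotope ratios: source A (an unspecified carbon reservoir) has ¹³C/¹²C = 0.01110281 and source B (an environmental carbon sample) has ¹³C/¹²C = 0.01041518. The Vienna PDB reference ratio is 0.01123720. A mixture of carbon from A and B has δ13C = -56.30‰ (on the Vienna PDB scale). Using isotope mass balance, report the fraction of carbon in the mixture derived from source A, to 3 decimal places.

δ_A = (0.01110281/0.01123720 − 1)×1000 = (0.988041 − 1)×1000 = -11.959‰
δ_B = (0.01041518/0.01123720 − 1)×1000 = (0.926848 − 1)×1000 = -73.152‰
f_A = (δ_mix − δ_B)/(δ_A − δ_B) = (-56.30 − (-73.152))/(-11.959 − (-73.152))
f_A = 16.852 / 61.192 = 0.2754

0.275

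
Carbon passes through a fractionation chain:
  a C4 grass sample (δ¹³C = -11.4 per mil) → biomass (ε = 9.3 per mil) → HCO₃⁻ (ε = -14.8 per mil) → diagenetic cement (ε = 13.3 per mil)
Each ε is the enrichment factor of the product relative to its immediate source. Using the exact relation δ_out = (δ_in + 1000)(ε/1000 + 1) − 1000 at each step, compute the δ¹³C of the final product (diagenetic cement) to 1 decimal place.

step 1: δ = (-11.40 + 1000)·(9.3/1000 + 1) − 1000 = -2.21 per mil
step 2: δ = (-2.21 + 1000)·(-14.8/1000 + 1) − 1000 = -16.97 per mil
step 3: δ = (-16.97 + 1000)·(13.3/1000 + 1) − 1000 = -3.90 per mil

-3.9 per mil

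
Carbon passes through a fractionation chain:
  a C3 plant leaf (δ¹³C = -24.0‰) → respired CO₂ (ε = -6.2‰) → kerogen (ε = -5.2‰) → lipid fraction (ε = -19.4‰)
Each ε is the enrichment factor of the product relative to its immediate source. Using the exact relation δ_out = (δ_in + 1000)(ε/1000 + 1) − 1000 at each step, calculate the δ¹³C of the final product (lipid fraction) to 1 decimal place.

-53.8‰

step 1: δ = (-24.00 + 1000)·(-6.2/1000 + 1) − 1000 = -30.05‰
step 2: δ = (-30.05 + 1000)·(-5.2/1000 + 1) − 1000 = -35.09‰
step 3: δ = (-35.09 + 1000)·(-19.4/1000 + 1) − 1000 = -53.81‰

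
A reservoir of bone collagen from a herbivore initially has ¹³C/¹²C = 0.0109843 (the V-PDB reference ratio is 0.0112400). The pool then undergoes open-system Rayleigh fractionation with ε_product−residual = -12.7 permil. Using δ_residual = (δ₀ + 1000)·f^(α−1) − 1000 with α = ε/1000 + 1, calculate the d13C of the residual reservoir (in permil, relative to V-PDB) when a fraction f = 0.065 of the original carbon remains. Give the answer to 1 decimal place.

11.8 permil

δ₀ = (0.0109843/0.0112400 − 1)×1000 = (0.977251 − 1)×1000 = -22.749 permil
α − 1 = ε/1000 = -0.0127
f^(α−1) = 0.065^(-0.0127) = 1.035323
δ_res = (-22.749 + 1000) × 1.035323 − 1000 = 1011.771 − 1000 = 11.77 permil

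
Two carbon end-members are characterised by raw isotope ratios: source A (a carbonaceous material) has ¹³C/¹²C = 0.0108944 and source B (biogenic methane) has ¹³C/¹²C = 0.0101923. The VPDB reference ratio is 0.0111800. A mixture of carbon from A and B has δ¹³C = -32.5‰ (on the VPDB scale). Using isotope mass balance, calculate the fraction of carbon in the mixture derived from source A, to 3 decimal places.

δ_A = (0.0108944/0.0111800 − 1)×1000 = (0.974454 − 1)×1000 = -25.546‰
δ_B = (0.0101923/0.0111800 − 1)×1000 = (0.911655 − 1)×1000 = -88.345‰
f_A = (δ_mix − δ_B)/(δ_A − δ_B) = (-32.5 − (-88.345))/(-25.546 − (-88.345))
f_A = 55.845 / 62.800 = 0.8893

0.889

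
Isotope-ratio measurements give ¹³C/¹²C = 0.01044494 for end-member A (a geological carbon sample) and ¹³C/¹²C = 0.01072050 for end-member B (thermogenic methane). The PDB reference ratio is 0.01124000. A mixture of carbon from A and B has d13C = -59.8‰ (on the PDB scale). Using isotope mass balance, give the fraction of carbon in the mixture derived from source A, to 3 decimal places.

0.554

δ_A = (0.01044494/0.01124000 − 1)×1000 = (0.929265 − 1)×1000 = -70.735‰
δ_B = (0.01072050/0.01124000 − 1)×1000 = (0.953781 − 1)×1000 = -46.219‰
f_A = (δ_mix − δ_B)/(δ_A − δ_B) = (-59.8 − (-46.219))/(-70.735 − (-46.219))
f_A = -13.581 / -24.516 = 0.5540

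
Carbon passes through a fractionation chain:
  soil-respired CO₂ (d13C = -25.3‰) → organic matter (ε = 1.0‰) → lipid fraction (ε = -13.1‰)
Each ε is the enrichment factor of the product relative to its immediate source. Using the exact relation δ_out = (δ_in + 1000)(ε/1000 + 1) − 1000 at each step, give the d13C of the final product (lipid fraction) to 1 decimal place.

step 1: δ = (-25.30 + 1000)·(1.0/1000 + 1) − 1000 = -24.33‰
step 2: δ = (-24.33 + 1000)·(-13.1/1000 + 1) − 1000 = -37.11‰

-37.1‰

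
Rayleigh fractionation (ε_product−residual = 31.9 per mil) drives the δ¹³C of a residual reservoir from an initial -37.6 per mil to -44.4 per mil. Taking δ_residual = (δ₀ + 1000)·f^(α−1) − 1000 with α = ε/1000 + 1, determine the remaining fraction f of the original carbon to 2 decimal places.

0.80

α − 1 = ε/1000 = 0.0319
(δ_res + 1000)/(δ₀ + 1000) = (-44.4 + 1000)/(-37.6 + 1000) = 955.6/962.4 = 0.992934
f = 0.992934^(1/0.0319) = exp(ln(0.992934)/0.0319) = exp(-0.00709/0.0319)
f = exp(-0.2223) = 0.8007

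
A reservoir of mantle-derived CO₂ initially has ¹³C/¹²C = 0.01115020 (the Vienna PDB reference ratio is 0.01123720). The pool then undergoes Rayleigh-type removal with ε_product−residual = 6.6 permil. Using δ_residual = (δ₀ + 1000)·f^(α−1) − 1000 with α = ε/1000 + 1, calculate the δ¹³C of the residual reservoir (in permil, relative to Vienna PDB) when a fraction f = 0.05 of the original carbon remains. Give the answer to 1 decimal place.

δ₀ = (0.01115020/0.01123720 − 1)×1000 = (0.992258 − 1)×1000 = -7.742 permil
α − 1 = ε/1000 = 0.0066
f^(α−1) = 0.05^(0.0066) = 0.980422
δ_res = (-7.742 + 1000) × 0.980422 − 1000 = 972.832 − 1000 = -27.17 permil

-27.2 permil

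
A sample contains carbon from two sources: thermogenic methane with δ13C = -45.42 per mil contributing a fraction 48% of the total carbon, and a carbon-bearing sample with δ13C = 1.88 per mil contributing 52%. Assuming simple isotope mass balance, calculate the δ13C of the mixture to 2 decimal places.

δ_mix = f_A·δ_A + f_B·δ_B
δ_mix = 0.48 × (-45.42) + 0.52 × (1.88)
δ_mix = -21.802 + 0.978 = -20.824 per mil

-20.82 per mil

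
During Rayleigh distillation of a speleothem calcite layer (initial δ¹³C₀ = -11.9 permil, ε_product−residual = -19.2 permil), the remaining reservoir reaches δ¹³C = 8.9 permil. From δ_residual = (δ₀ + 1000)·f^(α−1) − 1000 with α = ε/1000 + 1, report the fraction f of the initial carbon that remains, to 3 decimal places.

α − 1 = ε/1000 = -0.0192
(δ_res + 1000)/(δ₀ + 1000) = (8.9 + 1000)/(-11.9 + 1000) = 1008.9/988.1 = 1.021051
f = 1.021051^(1/-0.0192) = exp(ln(1.021051)/-0.0192) = exp(0.02083/-0.0192)
f = exp(-1.0850) = 0.3379

0.338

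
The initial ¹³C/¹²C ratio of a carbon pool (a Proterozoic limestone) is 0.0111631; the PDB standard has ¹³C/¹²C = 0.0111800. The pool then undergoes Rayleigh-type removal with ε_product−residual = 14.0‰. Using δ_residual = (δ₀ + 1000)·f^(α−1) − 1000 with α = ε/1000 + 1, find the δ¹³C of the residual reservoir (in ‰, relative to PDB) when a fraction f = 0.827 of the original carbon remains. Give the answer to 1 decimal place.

δ₀ = (0.0111631/0.0111800 − 1)×1000 = (0.998488 − 1)×1000 = -1.512‰
α − 1 = ε/1000 = 0.0140
f^(α−1) = 0.827^(0.0140) = 0.997344
δ_res = (-1.512 + 1000) × 0.997344 − 1000 = 995.837 − 1000 = -4.16‰

-4.2‰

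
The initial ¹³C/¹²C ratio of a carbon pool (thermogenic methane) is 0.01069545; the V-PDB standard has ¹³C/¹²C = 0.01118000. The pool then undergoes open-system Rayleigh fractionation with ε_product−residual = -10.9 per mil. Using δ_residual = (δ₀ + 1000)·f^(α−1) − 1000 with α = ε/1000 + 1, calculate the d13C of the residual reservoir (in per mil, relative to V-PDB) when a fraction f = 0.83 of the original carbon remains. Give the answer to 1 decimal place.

δ₀ = (0.01069545/0.01118000 − 1)×1000 = (0.956659 − 1)×1000 = -43.341 per mil
α − 1 = ε/1000 = -0.0109
f^(α−1) = 0.83^(-0.0109) = 1.002033
δ_res = (-43.341 + 1000) × 1.002033 − 1000 = 958.604 − 1000 = -41.40 per mil

-41.4 per mil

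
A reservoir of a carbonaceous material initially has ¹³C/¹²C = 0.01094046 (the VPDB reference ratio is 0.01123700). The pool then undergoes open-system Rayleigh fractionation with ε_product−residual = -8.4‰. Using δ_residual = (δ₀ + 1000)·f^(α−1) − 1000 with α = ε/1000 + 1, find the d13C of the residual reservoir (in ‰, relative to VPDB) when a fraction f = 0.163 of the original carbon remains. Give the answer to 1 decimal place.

δ₀ = (0.01094046/0.01123700 − 1)×1000 = (0.973610 − 1)×1000 = -26.390‰
α − 1 = ε/1000 = -0.0084
f^(α−1) = 0.163^(-0.0084) = 1.015354
δ_res = (-26.390 + 1000) × 1.015354 − 1000 = 988.560 − 1000 = -11.44‰

-11.4‰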